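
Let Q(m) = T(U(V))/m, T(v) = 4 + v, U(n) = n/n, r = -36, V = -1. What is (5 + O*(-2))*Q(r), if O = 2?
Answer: -5/36 ≈ -0.13889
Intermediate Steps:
U(n) = 1
Q(m) = 5/m (Q(m) = (4 + 1)/m = 5/m)
(5 + O*(-2))*Q(r) = (5 + 2*(-2))*(5/(-36)) = (5 - 4)*(5*(-1/36)) = 1*(-5/36) = -5/36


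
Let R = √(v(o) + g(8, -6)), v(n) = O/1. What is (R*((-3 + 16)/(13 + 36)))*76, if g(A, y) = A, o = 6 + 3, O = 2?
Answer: 988*√10/49 ≈ 63.762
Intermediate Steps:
o = 9
v(n) = 2 (v(n) = 2/1 = 2*1 = 2)
R = √10 (R = √(2 + 8) = √10 ≈ 3.1623)
(R*((-3 + 16)/(13 + 36)))*76 = (√10*((-3 + 16)/(13 + 36)))*76 = (√10*(13/49))*76 = (13*√10/49)*76 = 988*√10/49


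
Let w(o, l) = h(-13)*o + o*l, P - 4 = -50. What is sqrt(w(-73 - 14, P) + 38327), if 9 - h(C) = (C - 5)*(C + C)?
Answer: sqrt(82262) ≈ 286.81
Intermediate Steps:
P = -46 (P = 4 - 50 = -46)
h(C) = 9 - 2*C*(-5 + C) (h(C) = 9 - (C - 5)*(C + C) = 9 - (-5 + C)*2*C = 9 - 2*C*(-5 + C))
w(o, l) = -459*o + l*o (w(o, l) = (9 - 2*(-13)**2 + 10*(-13))*o + o*l = (9 - 2*169 - 130)*o + l*o = (9 - 338 - 130)*o + l*o = -459*o + l*o)
sqrt(w(-73 - 14, P) + 38327) = sqrt((-73 - 14)*(-459 - 46) + 38327) = sqrt(-87*(-505) + 38327) = sqrt(43935 + 38327) = sqrt(82262)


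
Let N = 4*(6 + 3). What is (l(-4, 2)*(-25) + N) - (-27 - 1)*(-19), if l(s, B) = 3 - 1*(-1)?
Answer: -596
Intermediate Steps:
l(s, B) = 4 (l(s, B) = 3 + 1 = 4)
N = 36 (N = 4*9 = 36)
(l(-4, 2)*(-25) + N) - (-27 - 1)*(-19) = (4*(-25) + 36) - (-27 - 1)*(-19) = (-100 + 36) - (-28)*(-19) = -64 - 1*532 = -64 - 532 = -596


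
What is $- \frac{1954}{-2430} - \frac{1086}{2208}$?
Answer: $\frac{139621}{447120} \approx 0.31227$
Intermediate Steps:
$- \frac{1954}{-2430} - \frac{1086}{2208} = \left(-1954\right) \left(- \frac{1}{2430}\right) - \frac{181}{368} = \frac{977}{1215} - \frac{181}{368} = \frac{139621}{447120}$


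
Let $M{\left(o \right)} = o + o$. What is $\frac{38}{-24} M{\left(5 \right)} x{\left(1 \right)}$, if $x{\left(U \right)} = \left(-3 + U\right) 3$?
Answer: $95$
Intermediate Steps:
$M{\left(o \right)} = 2 o$
$x{\left(U \right)} = -9 + 3 U$
$\frac{38}{-24} M{\left(5 \right)} x{\left(1 \right)} = \frac{38}{-24} \cdot 2 \cdot 5 \left(-9 + 3 \cdot 1\right) = 38 \left(- \frac{1}{24}\right) 10 \left(-9 + 3\right) = \left(- \frac{19}{12}\right) 10 \left(-6\right) = \left(- \frac{95}{6}\right) \left(-6\right) = 95$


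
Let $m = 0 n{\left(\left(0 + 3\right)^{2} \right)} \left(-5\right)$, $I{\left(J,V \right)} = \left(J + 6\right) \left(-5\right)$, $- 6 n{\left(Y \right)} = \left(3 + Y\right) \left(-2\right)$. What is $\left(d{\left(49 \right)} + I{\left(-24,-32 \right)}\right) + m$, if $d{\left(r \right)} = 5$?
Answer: $95$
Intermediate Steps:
$n{\left(Y \right)} = 1 + \frac{Y}{3}$ ($n{\left(Y \right)} = - \frac{\left(3 + Y\right) \left(-2\right)}{6} = - \frac{-6 - 2 Y}{6} = 1 + \frac{Y}{3}$)
$I{\left(J,V \right)} = -30 - 5 J$ ($I{\left(J,V \right)} = \left(6 + J\right) \left(-5\right) = -30 - 5 J$)
$m = 0$ ($m = 0 \left(1 + \frac{\left(0 + 3\right)^{2}}{3}\right) \left(-5\right) = 0 \left(1 + \frac{3^{2}}{3}\right) \left(-5\right) = 0 \left(1 + \frac{1}{3} \cdot 9\right) \left(-5\right) = 0 \left(1 + 3\right) \left(-5\right) = 0 \cdot 4 \left(-5\right) = 0 \left(-5\right) = 0$)
$\left(d{\left(49 \right)} + I{\left(-24,-32 \right)}\right) + m = \left(5 - -90\right) + 0 = \left(5 + \left(-30 + 120\right)\right) + 0 = \left(5 + 90\right) + 0 = 95 + 0 = 95$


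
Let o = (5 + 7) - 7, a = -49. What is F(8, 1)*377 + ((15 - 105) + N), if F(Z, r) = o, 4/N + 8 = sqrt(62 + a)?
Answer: 91513/51 - 4*sqrt(13)/51 ≈ 1794.1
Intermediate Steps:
N = 4/(-8 + sqrt(13)) (N = 4/(-8 + sqrt(62 - 49)) = 4/(-8 + sqrt(13)) ≈ -0.91024)
o = 5 (o = 12 - 7 = 5)
F(Z, r) = 5
F(8, 1)*377 + ((15 - 105) + N) = 5*377 + ((15 - 105) + (-32/51 - 4*sqrt(13)/51)) = 1885 + (-90 + (-32/51 - 4*sqrt(13)/51)) = 1885 + (-4622/51 - 4*sqrt(13)/51) = 91513/51 - 4*sqrt(13)/51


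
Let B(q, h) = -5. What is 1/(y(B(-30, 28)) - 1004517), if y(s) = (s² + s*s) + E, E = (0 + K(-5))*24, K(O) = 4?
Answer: -1/1004371 ≈ -9.9565e-7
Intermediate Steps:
E = 96 (E = (0 + 4)*24 = 4*24 = 96)
y(s) = 96 + 2*s² (y(s) = (s² + s*s) + 96 = (s² + s²) + 96 = 2*s² + 96 = 96 + 2*s²)
1/(y(B(-30, 28)) - 1004517) = 1/((96 + 2*(-5)²) - 1004517) = 1/((96 + 2*25) - 1004517) = 1/((96 + 50) - 1004517) = 1/(146 - 1004517) = 1/(-1004371) = -1/1004371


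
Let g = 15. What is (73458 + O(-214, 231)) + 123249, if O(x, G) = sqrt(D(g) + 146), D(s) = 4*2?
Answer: 196707 + sqrt(154) ≈ 1.9672e+5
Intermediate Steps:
D(s) = 8
O(x, G) = sqrt(154) (O(x, G) = sqrt(8 + 146) = sqrt(154))
(73458 + O(-214, 231)) + 123249 = (73458 + sqrt(154)) + 123249 = 196707 + sqrt(154)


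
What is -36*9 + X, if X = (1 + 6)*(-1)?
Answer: -331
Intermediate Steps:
X = -7 (X = 7*(-1) = -7)
-36*9 + X = -36*9 - 7 = -324 - 7 = -331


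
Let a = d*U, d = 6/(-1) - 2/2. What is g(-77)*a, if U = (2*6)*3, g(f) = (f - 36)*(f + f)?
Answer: -4385304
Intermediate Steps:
g(f) = 2*f*(-36 + f) (g(f) = (-36 + f)*(2*f) = 2*f*(-36 + f))
d = -7 (d = 6*(-1) - 2*½ = -6 - 1 = -7)
U = 36 (U = 12*3 = 36)
a = -252 (a = -7*36 = -252)
g(-77)*a = (2*(-77)*(-36 - 77))*(-252) = (2*(-77)*(-113))*(-252) = 17402*(-252) = -4385304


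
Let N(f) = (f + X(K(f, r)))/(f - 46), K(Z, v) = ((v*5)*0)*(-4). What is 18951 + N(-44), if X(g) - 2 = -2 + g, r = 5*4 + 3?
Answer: 852817/45 ≈ 18952.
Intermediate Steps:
r = 23 (r = 20 + 3 = 23)
K(Z, v) = 0 (K(Z, v) = ((5*v)*0)*(-4) = 0*(-4) = 0)
X(g) = g (X(g) = 2 + (-2 + g) = g)
N(f) = f/(-46 + f) (N(f) = (f + 0)/(f - 46) = f/(-46 + f))
18951 + N(-44) = 18951 - 44/(-46 - 44) = 18951 - 44/(-90) = 18951 - 44*(-1/90) = 18951 + 22/45 = 852817/45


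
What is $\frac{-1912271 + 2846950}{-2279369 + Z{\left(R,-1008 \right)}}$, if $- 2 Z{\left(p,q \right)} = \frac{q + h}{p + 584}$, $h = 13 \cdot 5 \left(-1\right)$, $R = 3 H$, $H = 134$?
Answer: $- \frac{63558172}{154997055} \approx -0.41006$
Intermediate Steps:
$R = 402$ ($R = 3 \cdot 134 = 402$)
$h = -65$ ($h = 65 \left(-1\right) = -65$)
$Z{\left(p,q \right)} = - \frac{-65 + q}{2 \left(584 + p\right)}$ ($Z{\left(p,q \right)} = - \frac{\left(q - 65\right) \frac{1}{p + 584}}{2} = - \frac{\left(-65 + q\right) \frac{1}{584 + p}}{2} = - \frac{\frac{1}{584 + p} \left(-65 + q\right)}{2} = - \frac{-65 + q}{2 \left(584 + p\right)}$)
$\frac{-1912271 + 2846950}{-2279369 + Z{\left(R,-1008 \right)}} = \frac{-1912271 + 2846950}{-2279369 + \frac{65 - -1008}{2 \left(584 + 402\right)}} = \frac{934679}{-2279369 + \frac{65 + 1008}{2 \cdot 986}} = \frac{934679}{-2279369 + \frac{1}{2} \cdot \frac{1}{986} \cdot 1073} = \frac{934679}{-2279369 + \frac{37}{68}} = \frac{934679}{- \frac{154997055}{68}} = 934679 \left(- \frac{68}{154997055}\right) = - \frac{63558172}{154997055}$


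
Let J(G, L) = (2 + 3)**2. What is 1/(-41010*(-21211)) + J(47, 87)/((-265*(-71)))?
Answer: 4349319313/3273294882930 ≈ 0.0013287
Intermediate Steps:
J(G, L) = 25 (J(G, L) = 5**2 = 25)
1/(-41010*(-21211)) + J(47, 87)/((-265*(-71))) = 1/(-41010*(-21211)) + 25/((-265*(-71))) = -1/41010*(-1/21211) + 25/18815 = 1/869863110 + 25*(1/18815) = 1/869863110 + 5/3763 = 4349319313/3273294882930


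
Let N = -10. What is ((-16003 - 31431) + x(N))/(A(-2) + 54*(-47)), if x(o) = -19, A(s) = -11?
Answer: 47453/2549 ≈ 18.616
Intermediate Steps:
((-16003 - 31431) + x(N))/(A(-2) + 54*(-47)) = ((-16003 - 31431) - 19)/(-11 + 54*(-47)) = (-47434 - 19)/(-11 - 2538) = -47453/(-2549) = -47453*(-1/2549) = 47453/2549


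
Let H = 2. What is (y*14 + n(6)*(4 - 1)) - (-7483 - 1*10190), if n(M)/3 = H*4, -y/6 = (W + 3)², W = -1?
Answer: 17409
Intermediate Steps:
y = -24 (y = -6*(-1 + 3)² = -6*2² = -6*4 = -24)
n(M) = 24 (n(M) = 3*(2*4) = 3*8 = 24)
(y*14 + n(6)*(4 - 1)) - (-7483 - 1*10190) = (-24*14 + 24*(4 - 1)) - (-7483 - 1*10190) = (-336 + 24*3) - (-7483 - 10190) = (-336 + 72) - 1*(-17673) = -264 + 17673 = 17409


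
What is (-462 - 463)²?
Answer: 855625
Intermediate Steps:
(-462 - 463)² = (-925)² = 855625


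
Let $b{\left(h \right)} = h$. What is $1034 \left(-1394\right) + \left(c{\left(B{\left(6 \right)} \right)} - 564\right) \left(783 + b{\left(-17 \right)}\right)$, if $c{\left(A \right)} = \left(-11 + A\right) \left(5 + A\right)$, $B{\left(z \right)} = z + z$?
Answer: $-1860398$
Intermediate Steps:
$B{\left(z \right)} = 2 z$
$1034 \left(-1394\right) + \left(c{\left(B{\left(6 \right)} \right)} - 564\right) \left(783 + b{\left(-17 \right)}\right) = 1034 \left(-1394\right) + \left(\left(-55 + \left(2 \cdot 6\right)^{2} - 6 \cdot 2 \cdot 6\right) - 564\right) \left(783 - 17\right) = -1441396 + \left(\left(-55 + 12^{2} - 72\right) - 564\right) 766 = -1441396 + \left(\left(-55 + 144 - 72\right) - 564\right) 766 = -1441396 + \left(17 - 564\right) 766 = -1441396 - 419002 = -1860398$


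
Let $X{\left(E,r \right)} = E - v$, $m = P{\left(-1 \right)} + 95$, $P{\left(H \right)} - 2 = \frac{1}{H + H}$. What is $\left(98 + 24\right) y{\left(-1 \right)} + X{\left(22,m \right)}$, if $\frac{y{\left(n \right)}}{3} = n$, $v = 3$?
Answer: $-347$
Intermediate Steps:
$y{\left(n \right)} = 3 n$
$P{\left(H \right)} = 2 + \frac{1}{2 H}$ ($P{\left(H \right)} = 2 + \frac{1}{H + H} = 2 + \frac{1}{2 H}$)
$m = \frac{193}{2}$ ($m = \left(2 + \frac{1}{2 \left(-1\right)}\right) + 95 = \left(2 + \frac{1}{2} \left(-1\right)\right) + 95 = \left(2 - \frac{1}{2}\right) + 95 = \frac{3}{2} + 95 = \frac{193}{2} \approx 96.5$)
$X{\left(E,r \right)} = -3 + E$ ($X{\left(E,r \right)} = E - 3 = -3 + E$)
$\left(98 + 24\right) y{\left(-1 \right)} + X{\left(22,m \right)} = \left(98 + 24\right) 3 \left(-1\right) + \left(-3 + 22\right) = 122 \left(-3\right) + 19 = -366 + 19 = -347$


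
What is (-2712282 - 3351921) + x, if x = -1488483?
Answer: -7552686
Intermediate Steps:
(-2712282 - 3351921) + x = (-2712282 - 3351921) - 1488483 = -6064203 - 1488483 = -7552686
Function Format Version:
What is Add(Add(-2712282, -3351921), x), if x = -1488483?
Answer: -7552686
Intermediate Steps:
Add(Add(-2712282, -3351921), x) = Add(Add(-2712282, -3351921), -1488483) = Add(-6064203, -1488483) = -7552686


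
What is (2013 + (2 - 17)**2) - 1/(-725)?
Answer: 1622551/725 ≈ 2238.0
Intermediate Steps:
(2013 + (2 - 17)**2) - 1/(-725) = (2013 + (-15)**2) - 1*(-1/725) = (2013 + 225) + 1/725 = 2238 + 1/725 = 1622551/725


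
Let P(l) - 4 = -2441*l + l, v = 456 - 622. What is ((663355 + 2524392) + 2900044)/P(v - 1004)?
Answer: 6087791/2854804 ≈ 2.1325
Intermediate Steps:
v = -166
P(l) = 4 - 2440*l (P(l) = 4 + (-2441*l + l) = 4 - 2440*l)
((663355 + 2524392) + 2900044)/P(v - 1004) = ((663355 + 2524392) + 2900044)/(4 - 2440*(-166 - 1004)) = (3187747 + 2900044)/(4 - 2440*(-1170)) = 6087791/(4 + 2854800) = 6087791/2854804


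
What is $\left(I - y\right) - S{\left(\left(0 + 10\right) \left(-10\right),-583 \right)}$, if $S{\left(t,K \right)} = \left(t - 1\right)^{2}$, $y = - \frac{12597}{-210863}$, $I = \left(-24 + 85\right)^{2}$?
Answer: $- \frac{1366404837}{210863} \approx -6480.1$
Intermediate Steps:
$I = 3721$ ($I = 61^{2} = 3721$)
$y = \frac{12597}{210863}$ ($y = \left(-12597\right) \left(- \frac{1}{210863}\right) = \frac{12597}{210863} \approx 0.05974$)
$S{\left(t,K \right)} = \left(-1 + t\right)^{2}$ ($S{\left(t,K \right)} = \left(t - 1\right)^{2} = \left(-1 + t\right)^{2}$)
$\left(I - y\right) - S{\left(\left(0 + 10\right) \left(-10\right),-583 \right)} = \left(3721 - \frac{12597}{210863}\right) - \left(-1 + \left(0 + 10\right) \left(-10\right)\right)^{2} = \left(3721 - \frac{12597}{210863}\right) - \left(-1 + 10 \left(-10\right)\right)^{2} = \frac{784608626}{210863} - \left(-1 - 100\right)^{2} = \frac{784608626}{210863} - \left(-101\right)^{2} = \frac{784608626}{210863} - 10201 = - \frac{1366404837}{210863}$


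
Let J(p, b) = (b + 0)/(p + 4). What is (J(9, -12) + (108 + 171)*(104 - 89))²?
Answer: 2958598449/169 ≈ 1.7506e+7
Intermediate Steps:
J(p, b) = b/(4 + p)
(J(9, -12) + (108 + 171)*(104 - 89))² = (-12/(4 + 9) + (108 + 171)*(104 - 89))² = (-12/13 + 279*15)² = (-12*1/13 + 4185)² = (-12/13 + 4185)² = (54393/13)² = 2958598449/169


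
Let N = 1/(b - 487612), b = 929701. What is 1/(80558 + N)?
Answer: 442089/35613805663 ≈ 1.2413e-5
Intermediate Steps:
N = 1/442089 (N = 1/(929701 - 487612) = 1/442089 ≈ 2.2620e-6)
1/(80558 + N) = 1/(80558 + 1/442089) = 1/(35613805663/442089) = 442089/35613805663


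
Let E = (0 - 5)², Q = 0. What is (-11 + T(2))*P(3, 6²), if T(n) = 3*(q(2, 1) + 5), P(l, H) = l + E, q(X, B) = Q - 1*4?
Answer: -224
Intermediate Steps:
q(X, B) = -4 (q(X, B) = 0 - 1*4 = 0 - 4 = -4)
E = 25 (E = (-5)² = 25)
P(l, H) = 25 + l (P(l, H) = l + 25 = 25 + l)
T(n) = 3 (T(n) = 3*(-4 + 5) = 3*1 = 3)
(-11 + T(2))*P(3, 6²) = (-11 + 3)*(25 + 3) = -8*28 = -224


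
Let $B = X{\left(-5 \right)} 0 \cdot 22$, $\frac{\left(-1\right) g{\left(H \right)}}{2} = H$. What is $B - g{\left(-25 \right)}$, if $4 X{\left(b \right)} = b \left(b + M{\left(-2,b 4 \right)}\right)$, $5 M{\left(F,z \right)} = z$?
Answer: $-50$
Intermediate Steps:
$M{\left(F,z \right)} = \frac{z}{5}$
$g{\left(H \right)} = - 2 H$
$X{\left(b \right)} = \frac{9 b^{2}}{20}$ ($X{\left(b \right)} = \frac{b \left(b + \frac{b 4}{5}\right)}{4} = \frac{b \left(b + \frac{4 b}{5}\right)}{4} = \frac{b \frac{9 b}{5}}{4} = \frac{\frac{9}{5} b^{2}}{4} = \frac{9 b^{2}}{20}$)
$B = 0$ ($B = \frac{9 \left(-5\right)^{2}}{20} \cdot 0 \cdot 22 = \frac{9}{20} \cdot 25 \cdot 0 \cdot 22 = \frac{45}{4} \cdot 0 \cdot 22 = 0 \cdot 22 = 0$)
$B - g{\left(-25 \right)} = 0 - \left(-2\right) \left(-25\right) = 0 - 50 = -50$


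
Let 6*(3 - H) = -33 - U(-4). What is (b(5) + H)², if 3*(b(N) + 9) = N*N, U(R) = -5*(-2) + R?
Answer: 2809/36 ≈ 78.028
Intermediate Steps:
U(R) = 10 + R
b(N) = -9 + N²/3 (b(N) = -9 + (N*N)/3 = -9 + N²/3)
H = 19/2 (H = 3 - (-33 - (10 - 4))/6 = 3 - (-33 - 1*6)/6 = 3 - (-33 - 6)/6 = 3 - ⅙*(-39) = 3 + 13/2 = 19/2 ≈ 9.5000)
(b(5) + H)² = ((-9 + (⅓)*5²) + 19/2)² = ((-9 + (⅓)*25) + 19/2)² = ((-9 + 25/3) + 19/2)² = (-⅔ + 19/2)² = (53/6)² = 2809/36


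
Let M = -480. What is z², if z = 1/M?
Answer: 1/230400 ≈ 4.3403e-6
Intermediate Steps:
z = -1/480 (z = 1/(-480) = -1/480 ≈ -0.0020833)
z² = (-1/480)² = 1/230400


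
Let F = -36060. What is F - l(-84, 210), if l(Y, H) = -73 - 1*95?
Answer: -35892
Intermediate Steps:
l(Y, H) = -168 (l(Y, H) = -73 - 95 = -168)
F - l(-84, 210) = -36060 - 1*(-168) = -36060 + 168 = -35892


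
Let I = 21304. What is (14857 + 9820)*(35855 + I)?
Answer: 1410512643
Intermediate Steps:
(14857 + 9820)*(35855 + I) = (14857 + 9820)*(35855 + 21304) = 24677*57159 = 1410512643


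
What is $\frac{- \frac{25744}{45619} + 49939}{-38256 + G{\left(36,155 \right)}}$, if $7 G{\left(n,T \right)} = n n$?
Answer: $- \frac{759380499}{578918144} \approx -1.3117$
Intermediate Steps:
$G{\left(n,T \right)} = \frac{n^{2}}{7}$ ($G{\left(n,T \right)} = \frac{n n}{7} = \frac{n^{2}}{7}$)
$\frac{- \frac{25744}{45619} + 49939}{-38256 + G{\left(36,155 \right)}} = \frac{- \frac{25744}{45619} + 49939}{-38256 + \frac{36^{2}}{7}} = \frac{\left(-25744\right) \frac{1}{45619} + 49939}{-38256 + \frac{1}{7} \cdot 1296} = \frac{- \frac{25744}{45619} + 49939}{-38256 + \frac{1296}{7}} = \frac{2278141497}{45619 \left(- \frac{266496}{7}\right)} = \frac{2278141497}{45619} \left(- \frac{7}{266496}\right) = - \frac{759380499}{578918144}$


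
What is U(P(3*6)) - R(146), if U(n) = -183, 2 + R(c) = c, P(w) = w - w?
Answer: -327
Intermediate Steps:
P(w) = 0
R(c) = -2 + c
U(P(3*6)) - R(146) = -183 - (-2 + 146) = -183 - 1*144 = -183 - 144 = -327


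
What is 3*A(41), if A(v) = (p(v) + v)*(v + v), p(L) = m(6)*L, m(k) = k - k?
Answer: 10086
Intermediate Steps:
m(k) = 0
p(L) = 0 (p(L) = 0*L = 0)
A(v) = 2*v² (A(v) = (0 + v)*(v + v) = v*(2*v) = 2*v²)
3*A(41) = 3*(2*41²) = 3*(2*1681) = 3*3362 = 10086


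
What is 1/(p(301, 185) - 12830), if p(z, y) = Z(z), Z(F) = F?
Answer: -1/12529 ≈ -7.9815e-5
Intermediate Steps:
p(z, y) = z
1/(p(301, 185) - 12830) = 1/(301 - 12830) = 1/(-12529) = -1/12529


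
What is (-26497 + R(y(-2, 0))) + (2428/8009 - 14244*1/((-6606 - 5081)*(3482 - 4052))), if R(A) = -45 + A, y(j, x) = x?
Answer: -236011770212616/8892112385 ≈ -26542.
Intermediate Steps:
(-26497 + R(y(-2, 0))) + (2428/8009 - 14244*1/((-6606 - 5081)*(3482 - 4052))) = (-26497 + (-45 + 0)) + (2428/8009 - 14244*1/((-6606 - 5081)*(3482 - 4052))) = (-26497 - 45) + (2428*(1/8009) - 14244/((-11687*(-570)))) = -26542 + (2428/8009 - 14244/6661590) = -26542 + (2428/8009 - 14244*1/6661590) = -26542 + (2428/8009 - 2374/1110265) = -26542 + 2676710054/8892112385 = -236011770212616/8892112385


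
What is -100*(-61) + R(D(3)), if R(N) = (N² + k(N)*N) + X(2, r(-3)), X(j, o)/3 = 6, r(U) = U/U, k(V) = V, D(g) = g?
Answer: 6136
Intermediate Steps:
r(U) = 1
X(j, o) = 18 (X(j, o) = 3*6 = 18)
R(N) = 18 + 2*N² (R(N) = (N² + N*N) + 18 = (N² + N²) + 18 = 2*N² + 18 = 18 + 2*N²)
-100*(-61) + R(D(3)) = -100*(-61) + (18 + 2*3²) = 6100 + (18 + 2*9) = 6100 + (18 + 18) = 6100 + 36 = 6136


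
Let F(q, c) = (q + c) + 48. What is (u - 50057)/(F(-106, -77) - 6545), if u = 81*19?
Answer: 24259/3340 ≈ 7.2632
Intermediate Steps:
F(q, c) = 48 + c + q (F(q, c) = (c + q) + 48 = 48 + c + q)
u = 1539
(u - 50057)/(F(-106, -77) - 6545) = (1539 - 50057)/((48 - 77 - 106) - 6545) = -48518/(-135 - 6545) = -48518/(-6680) = -48518*(-1/6680) = 24259/3340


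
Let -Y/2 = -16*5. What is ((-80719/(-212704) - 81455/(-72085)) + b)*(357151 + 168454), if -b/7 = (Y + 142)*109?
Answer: -371397246347334360005/3066553568 ≈ -1.2111e+11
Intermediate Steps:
Y = 160 (Y = -(-32)*5 = -2*(-80) = 160)
b = -230426 (b = -7*(160 + 142)*109 = -2114*109 = -7*32918 = -230426)
((-80719/(-212704) - 81455/(-72085)) + b)*(357151 + 168454) = ((-80719/(-212704) - 81455/(-72085)) - 230426)*(357151 + 168454) = ((-80719*(-1/212704) - 81455*(-1/72085)) - 230426)*525605 = ((80719/212704 + 16291/14417) - 230426)*525605 = (4628886687/3066553568 - 230426)*525605 = -706609043573281/3066553568*525605 = -371397246347334360005/3066553568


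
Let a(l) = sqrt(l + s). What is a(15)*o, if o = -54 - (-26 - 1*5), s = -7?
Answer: -46*sqrt(2) ≈ -65.054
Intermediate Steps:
o = -23 (o = -54 - (-26 - 5) = -54 - 1*(-31) = -54 + 31 = -23)
a(l) = sqrt(-7 + l) (a(l) = sqrt(l - 7) = sqrt(-7 + l))
a(15)*o = sqrt(-7 + 15)*(-23) = sqrt(8)*(-23) = (2*sqrt(2))*(-23) = -46*sqrt(2)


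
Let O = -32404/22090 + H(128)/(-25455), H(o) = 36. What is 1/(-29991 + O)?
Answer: -18743365/562159781017 ≈ -3.3342e-5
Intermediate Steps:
O = -27521302/18743365 (O = -32404/22090 + 36/(-25455) = -32404*1/22090 + 36*(-1/25455) = -16202/11045 - 12/8485 = -27521302/18743365 ≈ -1.4683)
1/(-29991 + O) = 1/(-29991 - 27521302/18743365) = 1/(-562159781017/18743365) = -18743365/562159781017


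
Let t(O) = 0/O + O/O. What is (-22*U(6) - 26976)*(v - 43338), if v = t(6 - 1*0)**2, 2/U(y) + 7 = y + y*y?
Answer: 5845566964/5 ≈ 1.1691e+9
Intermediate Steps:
U(y) = 2/(-7 + y + y**2) (U(y) = 2/(-7 + (y + y*y)) = 2/(-7 + (y + y**2)) = 2/(-7 + y + y**2))
t(O) = 1 (t(O) = 0 + 1 = 1)
v = 1 (v = 1**2 = 1)
(-22*U(6) - 26976)*(v - 43338) = (-44/(-7 + 6 + 6**2) - 26976)*(1 - 43338) = (-44/(-7 + 6 + 36) - 26976)*(-43337) = (-44/35 - 26976)*(-43337) = -944204/35*(-43337) = 5845566964/5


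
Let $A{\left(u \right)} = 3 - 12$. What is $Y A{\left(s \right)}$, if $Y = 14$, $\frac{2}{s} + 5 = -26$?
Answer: $-126$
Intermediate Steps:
$s = - \frac{2}{31}$ ($s = \frac{2}{-5 - 26} = \frac{2}{-31} = 2 \left(- \frac{1}{31}\right) = - \frac{2}{31} \approx -0.064516$)
$A{\left(u \right)} = -9$ ($A{\left(u \right)} = 3 - 12 = -9$)
$Y A{\left(s \right)} = 14 \left(-9\right) = -126$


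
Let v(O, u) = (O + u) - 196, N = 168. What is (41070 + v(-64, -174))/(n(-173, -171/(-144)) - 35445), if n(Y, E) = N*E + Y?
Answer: -81272/70837 ≈ -1.1473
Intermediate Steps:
n(Y, E) = Y + 168*E (n(Y, E) = 168*E + Y = Y + 168*E)
v(O, u) = -196 + O + u
(41070 + v(-64, -174))/(n(-173, -171/(-144)) - 35445) = (41070 + (-196 - 64 - 174))/((-173 + 168*(-171/(-144))) - 35445) = (41070 - 434)/((-173 + 168*(-171*(-1/144))) - 35445) = 40636/((-173 + 168*(19/16)) - 35445) = 40636/((-173 + 399/2) - 35445) = 40636/(53/2 - 35445) = 40636/(-70837/2) = 40636*(-2/70837) = -81272/70837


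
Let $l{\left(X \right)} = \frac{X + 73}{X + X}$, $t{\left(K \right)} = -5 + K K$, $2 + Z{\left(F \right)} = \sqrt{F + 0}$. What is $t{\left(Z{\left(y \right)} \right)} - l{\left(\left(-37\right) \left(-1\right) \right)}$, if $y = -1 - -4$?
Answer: $\frac{19}{37} - 4 \sqrt{3} \approx -6.4147$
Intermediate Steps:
$y = 3$ ($y = -1 + 4 = 3$)
$Z{\left(F \right)} = -2 + \sqrt{F}$ ($Z{\left(F \right)} = -2 + \sqrt{F + 0} = -2 + \sqrt{F}$)
$t{\left(K \right)} = -5 + K^{2}$
$l{\left(X \right)} = \frac{73 + X}{2 X}$
$t{\left(Z{\left(y \right)} \right)} - l{\left(\left(-37\right) \left(-1\right) \right)} = \left(-5 + \left(-2 + \sqrt{3}\right)^{2}\right) - \frac{73 - -37}{2 \left(\left(-37\right) \left(-1\right)\right)} = \left(-5 + \left(-2 + \sqrt{3}\right)^{2}\right) - \frac{73 + 37}{2 \cdot 37} = \left(-5 + \left(-2 + \sqrt{3}\right)^{2}\right) - \frac{1}{2} \cdot \frac{1}{37} \cdot 110 = \left(-5 + \left(-2 + \sqrt{3}\right)^{2}\right) - \frac{55}{37} = - \frac{240}{37} + \left(-2 + \sqrt{3}\right)^{2}$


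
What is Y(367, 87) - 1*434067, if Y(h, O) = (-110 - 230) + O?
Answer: -434320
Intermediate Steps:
Y(h, O) = -340 + O
Y(367, 87) - 1*434067 = (-340 + 87) - 1*434067 = -253 - 434067 = -434320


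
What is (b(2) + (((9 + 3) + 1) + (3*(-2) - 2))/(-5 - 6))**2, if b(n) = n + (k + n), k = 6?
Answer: 11025/121 ≈ 91.116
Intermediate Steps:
b(n) = 6 + 2*n (b(n) = n + (6 + n) = 6 + 2*n)
(b(2) + (((9 + 3) + 1) + (3*(-2) - 2))/(-5 - 6))**2 = ((6 + 2*2) + (((9 + 3) + 1) + (3*(-2) - 2))/(-5 - 6))**2 = ((6 + 4) + ((12 + 1) + (-6 - 2))/(-11))**2 = (10 + (13 - 8)*(-1/11))**2 = (10 + 5*(-1/11))**2 = (10 - 5/11)**2 = (105/11)**2 = 11025/121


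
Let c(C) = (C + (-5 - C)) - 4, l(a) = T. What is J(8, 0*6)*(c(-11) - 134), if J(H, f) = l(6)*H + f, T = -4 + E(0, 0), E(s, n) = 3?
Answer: 1144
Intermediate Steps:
T = -1 (T = -4 + 3 = -1)
l(a) = -1
c(C) = -9 (c(C) = -5 - 4 = -9)
J(H, f) = f - H (J(H, f) = -H + f = f - H)
J(8, 0*6)*(c(-11) - 134) = (0*6 - 1*8)*(-9 - 134) = (0 - 8)*(-143) = -8*(-143) = 1144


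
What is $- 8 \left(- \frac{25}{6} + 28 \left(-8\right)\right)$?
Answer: $\frac{5476}{3} \approx 1825.3$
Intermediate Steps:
$- 8 \left(- \frac{25}{6} + 28 \left(-8\right)\right) = - 8 \left(\left(-25\right) \frac{1}{6} - 224\right) = - 8 \left(- \frac{25}{6} - 224\right) = \left(-8\right) \left(- \frac{1369}{6}\right) = \frac{5476}{3}$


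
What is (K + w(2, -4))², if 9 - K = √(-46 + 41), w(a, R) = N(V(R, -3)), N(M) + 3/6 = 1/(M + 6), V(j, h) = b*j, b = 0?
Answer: 631/9 - 52*I*√5/3 ≈ 70.111 - 38.758*I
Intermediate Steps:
V(j, h) = 0 (V(j, h) = 0*j = 0)
N(M) = -½ + 1/(6 + M) (N(M) = -½ + 1/(M + 6) = -½ + 1/(6 + M))
w(a, R) = -⅓ (w(a, R) = (-4 - 1*0)/(2*(6 + 0)) = (½)*(-4 + 0)/6 = (½)*(⅙)*(-4) = -⅓)
K = 9 - I*√5 (K = 9 - √(-46 + 41) = 9 - √(-5) = 9 - I*√5 ≈ 9.0 - 2.2361*I)
(K + w(2, -4))² = ((9 - I*√5) - ⅓)² = (26/3 - I*√5)²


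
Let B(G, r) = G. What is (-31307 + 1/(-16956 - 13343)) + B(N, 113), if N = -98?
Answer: -951540096/30299 ≈ -31405.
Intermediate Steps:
(-31307 + 1/(-16956 - 13343)) + B(N, 113) = (-31307 + 1/(-16956 - 13343)) - 98 = (-31307 + 1/(-30299)) - 98 = (-31307 - 1/30299) - 98 = -948570794/30299 - 98 = -951540096/30299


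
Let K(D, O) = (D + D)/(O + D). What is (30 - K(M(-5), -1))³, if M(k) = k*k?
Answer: 37595375/1728 ≈ 21757.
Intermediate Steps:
M(k) = k²
K(D, O) = 2*D/(D + O) (K(D, O) = (2*D)/(D + O) = 2*D/(D + O))
(30 - K(M(-5), -1))³ = (30 - 2*(-5)²/((-5)² - 1))³ = (30 - 2*25/(25 - 1))³ = (30 - 2*25/24)³ = (30 - 1*25/12)³ = (30 - 25/12)³ = (335/12)³ = 37595375/1728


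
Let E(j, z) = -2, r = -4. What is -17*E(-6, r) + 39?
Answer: 73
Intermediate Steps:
-17*E(-6, r) + 39 = -17*(-2) + 39 = 34 + 39 = 73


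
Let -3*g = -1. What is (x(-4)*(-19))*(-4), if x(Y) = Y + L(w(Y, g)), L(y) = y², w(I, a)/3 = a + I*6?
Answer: 382812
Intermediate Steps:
g = ⅓ (g = -⅓*(-1) = ⅓ ≈ 0.33333)
w(I, a) = 3*a + 18*I (w(I, a) = 3*(a + I*6) = 3*(a + 6*I) = 3*a + 18*I)
x(Y) = Y + (1 + 18*Y)² (x(Y) = Y + (3*(⅓) + 18*Y)² = Y + (1 + 18*Y)²)
(x(-4)*(-19))*(-4) = ((-4 + (1 + 18*(-4))²)*(-19))*(-4) = ((-4 + (1 - 72)²)*(-19))*(-4) = ((-4 + (-71)²)*(-19))*(-4) = ((-4 + 5041)*(-19))*(-4) = (5037*(-19))*(-4) = -95703*(-4) = 382812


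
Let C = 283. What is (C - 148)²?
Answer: 18225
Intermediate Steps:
(C - 148)² = (283 - 148)² = 135² = 18225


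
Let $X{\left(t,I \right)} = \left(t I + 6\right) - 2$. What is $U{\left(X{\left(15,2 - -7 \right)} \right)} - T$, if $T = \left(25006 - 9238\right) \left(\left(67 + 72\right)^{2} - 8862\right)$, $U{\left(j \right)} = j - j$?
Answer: $-164917512$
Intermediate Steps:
$X{\left(t,I \right)} = 4 + I t$ ($X{\left(t,I \right)} = \left(I t + 6\right) - 2 = \left(6 + I t\right) - 2 = 4 + I t$)
$U{\left(j \right)} = 0$
$T = 164917512$ ($T = 15768 \left(139^{2} - 8862\right) = 15768 \left(19321 - 8862\right) = 15768 \cdot 10459 = 164917512$)
$U{\left(X{\left(15,2 - -7 \right)} \right)} - T = 0 - 164917512 = -164917512$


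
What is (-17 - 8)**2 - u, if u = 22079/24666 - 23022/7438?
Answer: 57534852275/91732854 ≈ 627.20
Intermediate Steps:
u = -201818525/91732854 (u = 22079*(1/24666) - 23022*1/7438 = 22079/24666 - 11511/3719 = -201818525/91732854 ≈ -2.2001)
(-17 - 8)**2 - u = (-17 - 8)**2 - 1*(-201818525/91732854) = (-25)**2 + 201818525/91732854 = 625 + 201818525/91732854 = 57534852275/91732854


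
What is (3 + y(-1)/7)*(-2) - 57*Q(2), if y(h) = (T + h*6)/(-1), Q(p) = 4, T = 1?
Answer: -1648/7 ≈ -235.43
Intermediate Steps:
y(h) = -1 - 6*h (y(h) = (1 + h*6)/(-1) = (1 + 6*h)*(-1) = -1 - 6*h)
(3 + y(-1)/7)*(-2) - 57*Q(2) = (3 + (-1 - 6*(-1))/7)*(-2) - 57*4 = (3 + (-1 + 6)*(⅐))*(-2) - 228 = (3 + 5*(⅐))*(-2) - 228 = (3 + 5/7)*(-2) - 228 = (26/7)*(-2) - 228 = -52/7 - 228 = -1648/7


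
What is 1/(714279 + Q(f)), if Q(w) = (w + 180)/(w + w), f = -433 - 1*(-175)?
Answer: 86/61428007 ≈ 1.4000e-6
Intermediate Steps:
f = -258 (f = -433 + 175 = -258)
Q(w) = (180 + w)/(2*w) (Q(w) = (180 + w)/((2*w)) = (180 + w)*(1/(2*w)) = (180 + w)/(2*w))
1/(714279 + Q(f)) = 1/(714279 + (½)*(180 - 258)/(-258)) = 1/(714279 + (½)*(-1/258)*(-78)) = 1/(714279 + 13/86) = 1/(61428007/86) = 86/61428007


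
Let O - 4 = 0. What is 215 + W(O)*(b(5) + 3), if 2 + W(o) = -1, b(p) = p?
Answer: 191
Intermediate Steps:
O = 4 (O = 4 + 0 = 4)
W(o) = -3 (W(o) = -2 - 1 = -3)
215 + W(O)*(b(5) + 3) = 215 - 3*(5 + 3) = 215 - 3*8 = 215 - 24 = 191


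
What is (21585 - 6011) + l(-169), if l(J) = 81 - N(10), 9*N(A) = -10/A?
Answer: 140896/9 ≈ 15655.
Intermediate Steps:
N(A) = -10/(9*A) (N(A) = (-10/A)/9 = -10/(9*A))
l(J) = 730/9 (l(J) = 81 - (-10)/(9*10) = 81 - 1*(-1/9) = 81 + 1/9 = 730/9)
(21585 - 6011) + l(-169) = (21585 - 6011) + 730/9 = 15574 + 730/9 = 140896/9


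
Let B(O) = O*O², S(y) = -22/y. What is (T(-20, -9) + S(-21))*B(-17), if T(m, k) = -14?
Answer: 1336336/21 ≈ 63635.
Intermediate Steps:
B(O) = O³
(T(-20, -9) + S(-21))*B(-17) = (-14 - 22/(-21))*(-17)³ = (-14 - 22*(-1/21))*(-4913) = (-14 + 22/21)*(-4913) = -272/21*(-4913) = 1336336/21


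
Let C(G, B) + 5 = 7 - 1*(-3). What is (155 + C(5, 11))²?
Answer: 25600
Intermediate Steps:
C(G, B) = 5 (C(G, B) = -5 + (7 - 1*(-3)) = -5 + (7 + 3) = -5 + 10 = 5)
(155 + C(5, 11))² = (155 + 5)² = 160² = 25600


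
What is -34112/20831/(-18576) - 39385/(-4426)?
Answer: 952527429767/107041884966 ≈ 8.8986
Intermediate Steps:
-34112/20831/(-18576) - 39385/(-4426) = -34112*1/20831*(-1/18576) - 39385*(-1/4426) = -34112/20831*(-1/18576) + 39385/4426 = 2132/24184791 + 39385/4426 = 952527429767/107041884966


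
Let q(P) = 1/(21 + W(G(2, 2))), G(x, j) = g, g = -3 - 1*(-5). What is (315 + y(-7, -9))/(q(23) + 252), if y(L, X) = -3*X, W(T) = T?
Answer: 7866/5797 ≈ 1.3569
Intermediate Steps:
g = 2 (g = -3 + 5 = 2)
G(x, j) = 2
q(P) = 1/23 (q(P) = 1/(21 + 2) = 1/23)
(315 + y(-7, -9))/(q(23) + 252) = (315 - 3*(-9))/(1/23 + 252) = (315 + 27)/(5797/23) = 342*(23/5797) = 7866/5797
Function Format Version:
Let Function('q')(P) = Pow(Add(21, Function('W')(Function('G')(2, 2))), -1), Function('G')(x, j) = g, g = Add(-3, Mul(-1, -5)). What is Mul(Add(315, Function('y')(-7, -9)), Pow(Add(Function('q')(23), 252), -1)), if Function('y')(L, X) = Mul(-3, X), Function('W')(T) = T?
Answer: Rational(7866, 5797) ≈ 1.3569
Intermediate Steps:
g = 2 (g = Add(-3, 5) = 2)
Function('G')(x, j) = 2
Function('q')(P) = Rational(1, 23) (Function('q')(P) = Pow(Add(21, 2), -1) = Pow(23, -1) = Rational(1, 23))
Mul(Add(315, Function('y')(-7, -9)), Pow(Add(Function('q')(23), 252), -1)) = Mul(Add(315, Mul(-3, -9)), Pow(Add(Rational(1, 23), 252), -1)) = Mul(Add(315, 27), Pow(Rational(5797, 23), -1)) = Mul(342, Rational(23, 5797)) = Rational(7866, 5797)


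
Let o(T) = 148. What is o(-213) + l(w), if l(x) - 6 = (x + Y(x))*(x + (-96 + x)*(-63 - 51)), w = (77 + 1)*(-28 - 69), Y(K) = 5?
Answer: -6547084868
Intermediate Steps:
w = -7566 (w = 78*(-97) = -7566)
l(x) = 6 + (5 + x)*(10944 - 113*x) (l(x) = 6 + (x + 5)*(x + (-96 + x)*(-63 - 51)) = 6 + (5 + x)*(x + (-96 + x)*(-114)) = 6 + (5 + x)*(x + (10944 - 114*x)) = 6 + (5 + x)*(10944 - 113*x))
o(-213) + l(w) = 148 + (54726 - 113*(-7566)² + 10379*(-7566)) = 148 + (54726 - 113*57244356 - 78527514) = 148 + (54726 - 6468612228 - 78527514) = 148 - 6547085016 = -6547084868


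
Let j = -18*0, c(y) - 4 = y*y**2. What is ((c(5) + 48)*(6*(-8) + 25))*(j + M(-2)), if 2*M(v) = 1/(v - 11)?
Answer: 4071/26 ≈ 156.58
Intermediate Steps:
c(y) = 4 + y**3 (c(y) = 4 + y*y**2 = 4 + y**3)
M(v) = 1/(2*(-11 + v)) (M(v) = 1/(2*(v - 11)) = 1/(2*(-11 + v)))
j = 0
((c(5) + 48)*(6*(-8) + 25))*(j + M(-2)) = (((4 + 5**3) + 48)*(6*(-8) + 25))*(0 + 1/(2*(-11 - 2))) = (((4 + 125) + 48)*(-48 + 25))*(0 + (1/2)/(-13)) = ((129 + 48)*(-23))*(0 + (1/2)*(-1/13)) = (177*(-23))*(0 - 1/26) = -4071*(-1/26) = 4071/26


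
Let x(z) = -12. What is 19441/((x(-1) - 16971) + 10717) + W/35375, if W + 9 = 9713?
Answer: -626920111/221659750 ≈ -2.8283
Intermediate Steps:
W = 9704 (W = -9 + 9713 = 9704)
19441/((x(-1) - 16971) + 10717) + W/35375 = 19441/((-12 - 16971) + 10717) + 9704/35375 = 19441/(-16983 + 10717) + 9704*(1/35375) = 19441/(-6266) + 9704/35375 = 19441*(-1/6266) + 9704/35375 = -19441/6266 + 9704/35375 = -626920111/221659750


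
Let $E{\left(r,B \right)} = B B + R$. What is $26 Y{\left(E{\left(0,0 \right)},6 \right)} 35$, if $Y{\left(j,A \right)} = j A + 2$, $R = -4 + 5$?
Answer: $7280$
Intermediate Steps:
$R = 1$
$E{\left(r,B \right)} = 1 + B^{2}$ ($E{\left(r,B \right)} = B B + 1 = B^{2} + 1 = 1 + B^{2}$)
$Y{\left(j,A \right)} = 2 + A j$ ($Y{\left(j,A \right)} = A j + 2 = 2 + A j$)
$26 Y{\left(E{\left(0,0 \right)},6 \right)} 35 = 26 \left(2 + 6 \left(1 + 0^{2}\right)\right) 35 = 26 \left(2 + 6 \left(1 + 0\right)\right) 35 = 26 \left(2 + 6 \cdot 1\right) 35 = 26 \left(2 + 6\right) 35 = 26 \cdot 8 \cdot 35 = 208 \cdot 35 = 7280$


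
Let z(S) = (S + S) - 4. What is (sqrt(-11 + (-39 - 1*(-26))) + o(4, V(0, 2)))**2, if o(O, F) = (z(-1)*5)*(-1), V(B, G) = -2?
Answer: 876 + 120*I*sqrt(6) ≈ 876.0 + 293.94*I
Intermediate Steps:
z(S) = -4 + 2*S (z(S) = 2*S - 4 = -4 + 2*S)
o(O, F) = 30 (o(O, F) = ((-4 + 2*(-1))*5)*(-1) = ((-4 - 2)*5)*(-1) = -6*5*(-1) = -30*(-1) = 30)
(sqrt(-11 + (-39 - 1*(-26))) + o(4, V(0, 2)))**2 = (sqrt(-11 + (-39 - 1*(-26))) + 30)**2 = (sqrt(-11 + (-39 + 26)) + 30)**2 = (sqrt(-11 - 13) + 30)**2 = (sqrt(-24) + 30)**2 = (2*I*sqrt(6) + 30)**2 = (30 + 2*I*sqrt(6))**2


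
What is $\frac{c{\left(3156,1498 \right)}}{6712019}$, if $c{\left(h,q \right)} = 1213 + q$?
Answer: $\frac{2711}{6712019} \approx 0.0004039$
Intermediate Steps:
$\frac{c{\left(3156,1498 \right)}}{6712019} = \frac{1213 + 1498}{6712019} = 2711 \cdot \frac{1}{6712019} = \frac{2711}{6712019}$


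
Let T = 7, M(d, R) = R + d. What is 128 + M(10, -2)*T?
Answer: 184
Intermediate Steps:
128 + M(10, -2)*T = 128 + (-2 + 10)*7 = 128 + 8*7 = 128 + 56 = 184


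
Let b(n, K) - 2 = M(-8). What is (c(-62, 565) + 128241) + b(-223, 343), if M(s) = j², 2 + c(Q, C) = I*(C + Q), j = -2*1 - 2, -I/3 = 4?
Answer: 122221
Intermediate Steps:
I = -12 (I = -3*4 = -12)
j = -4 (j = -2 - 2 = -4)
c(Q, C) = -2 - 12*C - 12*Q (c(Q, C) = -2 - 12*(C + Q) = -2 + (-12*C - 12*Q) = -2 - 12*C - 12*Q)
M(s) = 16 (M(s) = (-4)² = 16)
b(n, K) = 18 (b(n, K) = 2 + 16 = 18)
(c(-62, 565) + 128241) + b(-223, 343) = ((-2 - 12*565 - 12*(-62)) + 128241) + 18 = ((-2 - 6780 + 744) + 128241) + 18 = (-6038 + 128241) + 18 = 122203 + 18 = 122221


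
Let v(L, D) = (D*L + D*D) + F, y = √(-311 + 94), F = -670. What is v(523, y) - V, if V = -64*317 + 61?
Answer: 19340 + 523*I*√217 ≈ 19340.0 + 7704.3*I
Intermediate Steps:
y = I*√217 (y = √(-217) = I*√217 ≈ 14.731*I)
v(L, D) = -670 + D² + D*L (v(L, D) = (D*L + D*D) - 670 = (D*L + D²) - 670 = (D² + D*L) - 670 = -670 + D² + D*L)
V = -20227 (V = -20288 + 61 = -20227)
v(523, y) - V = (-670 + (I*√217)² + (I*√217)*523) - 1*(-20227) = (-670 - 217 + 523*I*√217) + 20227 = (-887 + 523*I*√217) + 20227 = 19340 + 523*I*√217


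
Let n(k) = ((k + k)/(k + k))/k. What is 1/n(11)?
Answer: 11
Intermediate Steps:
n(k) = 1/k (n(k) = ((2*k)/((2*k)))/k = ((2*k)*(1/(2*k)))/k = 1/k)
1/n(11) = 1/(1/11) = 11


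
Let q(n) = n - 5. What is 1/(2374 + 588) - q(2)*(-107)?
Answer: -950801/2962 ≈ -321.00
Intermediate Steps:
q(n) = -5 + n
1/(2374 + 588) - q(2)*(-107) = 1/(2374 + 588) - (-5 + 2)*(-107) = 1/2962 - (-3)*(-107) = 1/2962 - 1*321 = 1/2962 - 321 = -950801/2962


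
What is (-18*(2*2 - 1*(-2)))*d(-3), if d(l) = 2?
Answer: -216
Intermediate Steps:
(-18*(2*2 - 1*(-2)))*d(-3) = -18*(2*2 - 1*(-2))*2 = -18*(4 + 2)*2 = -18*6*2 = -108*2 = -216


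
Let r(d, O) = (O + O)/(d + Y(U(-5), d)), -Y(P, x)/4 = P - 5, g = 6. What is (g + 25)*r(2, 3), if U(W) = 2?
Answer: 93/7 ≈ 13.286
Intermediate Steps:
Y(P, x) = 20 - 4*P (Y(P, x) = -4*(P - 5) = -4*(-5 + P) = 20 - 4*P)
r(d, O) = 2*O/(12 + d) (r(d, O) = (O + O)/(d + (20 - 4*2)) = (2*O)/(d + (20 - 8)) = (2*O)/(d + 12) = (2*O)/(12 + d) = 2*O/(12 + d))
(g + 25)*r(2, 3) = (6 + 25)*(2*3/(12 + 2)) = 31*(2*3/14) = 31*(2*3*(1/14)) = 31*(3/7) = 93/7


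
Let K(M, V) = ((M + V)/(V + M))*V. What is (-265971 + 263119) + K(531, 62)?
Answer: -2790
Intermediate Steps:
K(M, V) = V (K(M, V) = ((M + V)/(M + V))*V = 1*V = V)
(-265971 + 263119) + K(531, 62) = (-265971 + 263119) + 62 = -2852 + 62 = -2790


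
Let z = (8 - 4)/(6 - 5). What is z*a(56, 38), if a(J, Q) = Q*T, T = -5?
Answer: -760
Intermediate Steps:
a(J, Q) = -5*Q (a(J, Q) = Q*(-5) = -5*Q)
z = 4 (z = 4/1 = 4*1 = 4)
z*a(56, 38) = 4*(-5*38) = 4*(-190) = -760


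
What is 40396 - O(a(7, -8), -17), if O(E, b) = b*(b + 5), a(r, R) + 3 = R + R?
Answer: 40192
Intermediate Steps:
a(r, R) = -3 + 2*R (a(r, R) = -3 + (R + R) = -3 + 2*R)
O(E, b) = b*(5 + b)
40396 - O(a(7, -8), -17) = 40396 - (-17)*(5 - 17) = 40396 - (-17)*(-12) = 40396 - 1*204 = 40396 - 204 = 40192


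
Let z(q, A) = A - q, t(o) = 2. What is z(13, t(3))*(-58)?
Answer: 638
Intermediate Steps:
z(13, t(3))*(-58) = (2 - 1*13)*(-58) = (2 - 13)*(-58) = -11*(-58) = 638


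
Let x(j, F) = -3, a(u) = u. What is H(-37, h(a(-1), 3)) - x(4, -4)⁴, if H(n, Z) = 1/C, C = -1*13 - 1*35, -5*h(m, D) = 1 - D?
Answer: -3889/48 ≈ -81.021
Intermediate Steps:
h(m, D) = -⅕ + D/5 (h(m, D) = -(1 - D)/5 = -⅕ + D/5)
C = -48 (C = -13 - 35 = -48)
H(n, Z) = -1/48 (H(n, Z) = 1/(-48) = -1/48)
H(-37, h(a(-1), 3)) - x(4, -4)⁴ = -1/48 - 1*(-3)⁴ = -1/48 - 1*81 = -1/48 - 81 = -3889/48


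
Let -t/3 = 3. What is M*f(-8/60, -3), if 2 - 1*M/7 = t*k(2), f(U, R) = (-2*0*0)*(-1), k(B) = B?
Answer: 0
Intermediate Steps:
t = -9 (t = -3*3 = -9)
f(U, R) = 0 (f(U, R) = (0*0)*(-1) = 0*(-1) = 0)
M = 140 (M = 14 - (-63)*2 = 14 - 7*(-18) = 14 + 126 = 140)
M*f(-8/60, -3) = 140*0 = 0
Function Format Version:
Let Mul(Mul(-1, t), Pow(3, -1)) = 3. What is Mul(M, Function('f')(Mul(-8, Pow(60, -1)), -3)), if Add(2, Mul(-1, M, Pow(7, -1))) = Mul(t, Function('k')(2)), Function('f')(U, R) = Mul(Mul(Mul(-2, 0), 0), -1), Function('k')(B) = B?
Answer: 0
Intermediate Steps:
t = -9 (t = Mul(-3, 3) = -9)
Function('f')(U, R) = 0 (Function('f')(U, R) = Mul(Mul(0, 0), -1) = Mul(0, -1) = 0)
M = 140 (M = Add(14, Mul(-7, Mul(-9, 2))) = Add(14, Mul(-7, -18)) = Add(14, 126) = 140)
Mul(M, Function('f')(Mul(-8, Pow(60, -1)), -3)) = Mul(140, 0) = 0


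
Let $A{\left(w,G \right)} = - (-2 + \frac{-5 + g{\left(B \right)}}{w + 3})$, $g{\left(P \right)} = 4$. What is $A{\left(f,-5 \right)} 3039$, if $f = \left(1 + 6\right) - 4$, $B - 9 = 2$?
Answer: $\frac{13169}{2} \approx 6584.5$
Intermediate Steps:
$B = 11$ ($B = 9 + 2 = 11$)
$f = 3$ ($f = 7 - 4 = 3$)
$A{\left(w,G \right)} = 2 + \frac{1}{3 + w}$ ($A{\left(w,G \right)} = - (-2 + \frac{-5 + 4}{w + 3}) = - (-2 - \frac{1}{3 + w}) = 2 + \frac{1}{3 + w}$)
$A{\left(f,-5 \right)} 3039 = \frac{7 + 2 \cdot 3}{3 + 3} \cdot 3039 = \frac{7 + 6}{6} \cdot 3039 = \frac{1}{6} \cdot 13 \cdot 3039 = \frac{13}{6} \cdot 3039 = \frac{13169}{2}$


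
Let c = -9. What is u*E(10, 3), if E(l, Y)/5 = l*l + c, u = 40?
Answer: 18200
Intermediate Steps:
E(l, Y) = -45 + 5*l**2 (E(l, Y) = 5*(l*l - 9) = 5*(l**2 - 9) = 5*(-9 + l**2) = -45 + 5*l**2)
u*E(10, 3) = 40*(-45 + 5*10**2) = 40*(-45 + 5*100) = 40*(-45 + 500) = 40*455 = 18200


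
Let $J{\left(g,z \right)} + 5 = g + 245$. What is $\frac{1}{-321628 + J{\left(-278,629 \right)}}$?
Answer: $- \frac{1}{321666} \approx -3.1088 \cdot 10^{-6}$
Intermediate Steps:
$J{\left(g,z \right)} = 240 + g$ ($J{\left(g,z \right)} = -5 + \left(g + 245\right) = -5 + \left(245 + g\right) = 240 + g$)
$\frac{1}{-321628 + J{\left(-278,629 \right)}} = \frac{1}{-321628 + \left(240 - 278\right)} = \frac{1}{-321628 - 38} = \frac{1}{-321666} = - \frac{1}{321666}$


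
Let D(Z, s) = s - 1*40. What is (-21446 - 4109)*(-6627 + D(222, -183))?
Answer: 175051750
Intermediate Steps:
D(Z, s) = -40 + s (D(Z, s) = s - 40 = -40 + s)
(-21446 - 4109)*(-6627 + D(222, -183)) = (-21446 - 4109)*(-6627 + (-40 - 183)) = -25555*(-6627 - 223) = -25555*(-6850) = 175051750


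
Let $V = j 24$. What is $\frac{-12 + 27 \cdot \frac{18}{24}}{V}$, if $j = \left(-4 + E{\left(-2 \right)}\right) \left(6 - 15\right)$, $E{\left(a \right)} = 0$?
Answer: $\frac{11}{1152} \approx 0.0095486$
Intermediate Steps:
$j = 36$ ($j = \left(-4 + 0\right) \left(6 - 15\right) = \left(-4\right) \left(-9\right) = 36$)
$V = 864$ ($V = 36 \cdot 24 = 864$)
$\frac{-12 + 27 \cdot \frac{18}{24}}{V} = \frac{-12 + 27 \cdot \frac{18}{24}}{864} = \left(-12 + 27 \cdot 18 \cdot \frac{1}{24}\right) \frac{1}{864} = \left(-12 + 27 \cdot \frac{3}{4}\right) \frac{1}{864} = \left(-12 + \frac{81}{4}\right) \frac{1}{864} = \frac{33}{4} \cdot \frac{1}{864} = \frac{11}{1152}$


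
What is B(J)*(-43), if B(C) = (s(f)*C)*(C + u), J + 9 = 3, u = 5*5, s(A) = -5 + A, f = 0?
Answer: -24510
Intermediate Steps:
u = 25
J = -6 (J = -9 + 3 = -6)
B(C) = -5*C*(25 + C) (B(C) = ((-5 + 0)*C)*(C + 25) = (-5*C)*(25 + C) = -5*C*(25 + C))
B(J)*(-43) = -5*(-6)*(25 - 6)*(-43) = -5*(-6)*19*(-43) = 570*(-43) = -24510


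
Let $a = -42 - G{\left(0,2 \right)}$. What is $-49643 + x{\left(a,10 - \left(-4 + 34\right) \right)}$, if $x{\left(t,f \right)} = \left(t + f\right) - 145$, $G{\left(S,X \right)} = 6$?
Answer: $-49856$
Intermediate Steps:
$a = -48$ ($a = -42 - 6 = -48$)
$x{\left(t,f \right)} = -145 + f + t$ ($x{\left(t,f \right)} = \left(f + t\right) - 145 = -145 + f + t$)
$-49643 + x{\left(a,10 - \left(-4 + 34\right) \right)} = -49643 - 213 = -49856$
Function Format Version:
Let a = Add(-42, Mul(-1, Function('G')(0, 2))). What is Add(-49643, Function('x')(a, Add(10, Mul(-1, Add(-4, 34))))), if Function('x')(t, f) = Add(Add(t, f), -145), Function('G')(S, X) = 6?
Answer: -49856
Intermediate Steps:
a = -48 (a = Add(-42, Mul(-1, 6)) = Add(-42, -6) = -48)
Function('x')(t, f) = Add(-145, f, t) (Function('x')(t, f) = Add(Add(f, t), -145) = Add(-145, f, t))
Add(-49643, Function('x')(a, Add(10, Mul(-1, Add(-4, 34))))) = Add(-49643, Add(-145, Add(10, Mul(-1, Add(-4, 34))), -48)) = Add(-49643, Add(-145, Add(10, Mul(-1, 30)), -48)) = Add(-49643, Add(-145, Add(10, -30), -48)) = Add(-49643, Add(-145, -20, -48)) = Add(-49643, -213) = -49856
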